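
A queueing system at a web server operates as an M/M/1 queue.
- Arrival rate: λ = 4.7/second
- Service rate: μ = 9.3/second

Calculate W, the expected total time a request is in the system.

First, compute utilization: ρ = λ/μ = 4.7/9.3 = 0.5054
For M/M/1: W = 1/(μ-λ)
W = 1/(9.3-4.7) = 1/4.60
W = 0.2174 seconds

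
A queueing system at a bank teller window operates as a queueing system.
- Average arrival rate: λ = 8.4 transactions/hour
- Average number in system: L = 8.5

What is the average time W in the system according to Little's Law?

Little's Law: L = λW, so W = L/λ
W = 8.5/8.4 = 1.0119 hours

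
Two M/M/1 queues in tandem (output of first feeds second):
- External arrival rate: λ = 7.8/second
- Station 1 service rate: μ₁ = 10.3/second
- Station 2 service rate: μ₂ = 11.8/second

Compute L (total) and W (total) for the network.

By Jackson's theorem, each station behaves as independent M/M/1.
Station 1: ρ₁ = 7.8/10.3 = 0.7573, L₁ = ρ₁/(1-ρ₁) = λ/(μ₁-λ) = 7.8/2.50 = 3.1200
Station 2: ρ₂ = 7.8/11.8 = 0.6610, L₂ = ρ₂/(1-ρ₂) = λ/(μ₂-λ) = 7.8/4.00 = 1.9500
Total: L = L₁ + L₂ = 3.1200 + 1.9500 = 5.0700
W = L/λ = 5.0700/7.8 = 0.6500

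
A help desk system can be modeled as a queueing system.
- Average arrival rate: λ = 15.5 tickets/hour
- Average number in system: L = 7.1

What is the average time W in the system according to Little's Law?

Little's Law: L = λW, so W = L/λ
W = 7.1/15.5 = 0.4581 hours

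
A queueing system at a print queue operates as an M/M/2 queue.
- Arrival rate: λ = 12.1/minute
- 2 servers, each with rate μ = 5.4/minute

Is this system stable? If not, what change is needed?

Stability requires ρ = λ/(cμ) < 1
ρ = 12.1/(2 × 5.4) = 12.1/10.80 = 1.1204
Since 1.1204 ≥ 1, the system is UNSTABLE.
Need c > λ/μ = 12.1/5.4 = 2.24.
Minimum servers needed: c = 3.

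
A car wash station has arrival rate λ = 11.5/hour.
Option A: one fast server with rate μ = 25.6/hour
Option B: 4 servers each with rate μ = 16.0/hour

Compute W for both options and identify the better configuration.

Option A: single server μ = 25.6 (M/M/1)
  ρ_A = 11.5/25.6 = 0.4492
  W_A = 1/(μ-λ) = 1/(25.6-11.5) = 1/14.10 = 0.07092

Option B: 4 servers μ = 16.0 (M/M/4)
  ρ_B = λ/(cμ) = 11.5/(4×16.0) = 0.1797
  Offered load a = λ/μ = cρ = 11.5/16.0 = 0.7188
  P₀ = [ Σₙ₌₀^3 aⁿ/n! + a^4/(4!(1-ρ)) ]⁻¹
  Σ = a^0/0! + a^1/1! + a^2/2! + a^3/3! = 1.0000 + 0.71875 + 0.25830 + 0.061885 = 2.0389
  a^4/(4!(1-ρ)) = 0.2669/(24 × 0.8203) = 0.01356
  P₀ = 1/(2.0389 + 0.01356) = 0.4872
  Lq = P₀·a^4·ρ / (4!(1-ρ)²) = 0.4872 × 0.2669 × 0.1797 / (24 × 0.6729) = 0.001447
  Wq_B = Lq/λ = 0.001447/11.5 = 0.0001258
  W_B = Wq_B + 1/μ = 0.0001258 + 0.06250 = 0.06263

Since W_B = 0.06263 < W_A = 0.07092, Option B (multiple servers) has the shorter time in system.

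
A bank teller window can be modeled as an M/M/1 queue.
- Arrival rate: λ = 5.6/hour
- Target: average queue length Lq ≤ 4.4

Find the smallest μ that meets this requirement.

For M/M/1: Lq = λ²/(μ(μ-λ))
Need Lq ≤ 4.4, i.e. μ(μ-λ) ≥ λ²/4.4
μ² - 5.6μ - 31.36/4.4 ≥ 0  →  μ² - 5.6μ - 7.12727 ≥ 0
Quadratic formula (positive root): μ = [λ + √(λ² + 4×7.12727)]/2
Discriminant: 31.36 + 4×7.12727 = 59.8691, √59.8691 = 7.73751
μ ≥ (5.6 + 7.73751)/2 = 6.6688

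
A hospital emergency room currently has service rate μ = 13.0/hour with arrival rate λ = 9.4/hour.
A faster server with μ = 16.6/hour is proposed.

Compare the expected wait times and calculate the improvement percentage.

System 1: ρ₁ = 9.4/13.0 = 0.7231, W₁ = 1/(13.0-9.4) = 0.2778
System 2: ρ₂ = 9.4/16.6 = 0.5663, W₂ = 1/(16.6-9.4) = 0.1389
Improvement: (W₁-W₂)/W₁ = (0.2778-0.1389)/0.2778 = 50.00%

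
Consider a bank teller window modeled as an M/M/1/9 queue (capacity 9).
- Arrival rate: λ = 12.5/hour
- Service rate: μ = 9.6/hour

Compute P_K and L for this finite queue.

ρ = λ/μ = 12.5/9.6 = 1.30208
P₀ = (1-ρ)/(1-ρ^(K+1)) = (1-1.30208)/(1-1.30208^10) = -0.3021/-13.0080 = 0.02322
P_K = P₀×ρ^K = 0.02322 × 1.30208^9 = 0.02322 × 10.7582 = 0.2498
Blocking probability P_9 = 0.2498 (24.98%)
L = ρ[1 - (K+1)ρ^K + Kρ^(K+1)] / [(1-ρ)(1-ρ^(K+1))]
L = 1.30208 × (1 - 10×10.75819 + 9×14.00802) / ((1 - 1.30208) × (1 - 14.00802)) = 6.4584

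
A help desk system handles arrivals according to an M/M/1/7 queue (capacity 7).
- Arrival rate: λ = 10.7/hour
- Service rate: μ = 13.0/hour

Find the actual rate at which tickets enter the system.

ρ = λ/μ = 10.7/13.0 = 0.82308
P₀ = (1-ρ)/(1-ρ^(K+1)) = (1-0.82308)/(1-0.82308^8) = 0.1769/0.7894 = 0.2241
P_K = P₀×ρ^K = 0.22413 × 0.82308^7 = 0.22413 × 0.25591 = 0.05736
λ_eff = λ(1-P_K) = 10.7 × (1 - 0.057357) = 10.7 × 0.942643 = 10.0863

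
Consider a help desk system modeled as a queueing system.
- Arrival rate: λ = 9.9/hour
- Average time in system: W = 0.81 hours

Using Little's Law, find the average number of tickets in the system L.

Little's Law: L = λW
L = 9.9 × 0.81 = 8.0190 tickets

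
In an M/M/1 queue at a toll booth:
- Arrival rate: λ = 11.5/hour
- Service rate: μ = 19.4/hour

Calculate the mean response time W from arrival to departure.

First, compute utilization: ρ = λ/μ = 11.5/19.4 = 0.5928
For M/M/1: W = 1/(μ-λ)
W = 1/(19.4-11.5) = 1/7.90
W = 0.1266 hours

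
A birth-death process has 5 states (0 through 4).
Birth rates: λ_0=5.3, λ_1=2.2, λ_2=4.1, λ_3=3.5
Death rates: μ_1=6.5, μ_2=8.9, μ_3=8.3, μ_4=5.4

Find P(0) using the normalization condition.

Ratios P(n)/P(0) = (λ₀···λₙ₋₁)/(μ₁···μₙ):
P(1)/P(0) = (5.3)/(6.5) = 0.81538
P(2)/P(0) = (5.3×2.2)/(6.5×8.9) = 0.20156
P(3)/P(0) = (5.3×2.2×4.1)/(6.5×8.9×8.3) = 0.099564
P(4)/P(0) = (5.3×2.2×4.1×3.5)/(6.5×8.9×8.3×5.4) = 0.064532

Normalization: ∑ P(n) = 1
P(0) × (1.0000 + 0.81538 + 0.20156 + 0.099564 + 0.064532) = 1
P(0) × 2.1810 = 1
P(0) = 1/2.1810 = 0.4585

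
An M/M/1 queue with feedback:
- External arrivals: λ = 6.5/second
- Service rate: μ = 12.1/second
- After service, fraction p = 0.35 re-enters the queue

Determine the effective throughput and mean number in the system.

Effective arrival rate: λ_eff = λ/(1-p) = 6.5/(1-0.35) = 6.5/0.65 = 10.0000
ρ = λ_eff/μ = 10.0000/12.1 = 0.826446
L = ρ/(1-ρ) = 0.826446/(1-0.826446) = 4.7619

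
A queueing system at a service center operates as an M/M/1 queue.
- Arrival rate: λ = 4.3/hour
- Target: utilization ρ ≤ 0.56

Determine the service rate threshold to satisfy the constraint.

ρ = λ/μ, so μ = λ/ρ
μ ≥ 4.3/0.56 = 7.6786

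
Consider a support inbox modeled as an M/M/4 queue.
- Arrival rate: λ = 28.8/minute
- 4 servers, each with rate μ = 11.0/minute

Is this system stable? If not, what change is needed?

Stability requires ρ = λ/(cμ) < 1
ρ = 28.8/(4 × 11.0) = 28.8/44.00 = 0.6545
Since 0.6545 < 1, the system is STABLE.
The servers are busy 65.45% of the time.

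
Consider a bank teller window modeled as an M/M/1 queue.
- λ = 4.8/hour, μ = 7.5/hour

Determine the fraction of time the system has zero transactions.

ρ = λ/μ = 4.8/7.5 = 0.6400
P(0) = 1 - ρ = 1 - 0.6400 = 0.3600
The server is idle 36.00% of the time.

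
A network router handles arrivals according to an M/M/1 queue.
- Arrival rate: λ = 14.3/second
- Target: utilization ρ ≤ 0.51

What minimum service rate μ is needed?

ρ = λ/μ, so μ = λ/ρ
μ ≥ 14.3/0.51 = 28.0392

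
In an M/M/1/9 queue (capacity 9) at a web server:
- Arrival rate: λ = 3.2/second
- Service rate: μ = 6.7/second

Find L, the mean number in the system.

ρ = λ/μ = 3.2/6.7 = 0.47761
P₀ = (1-ρ)/(1-ρ^(K+1)) = (1-0.47761)/(1-0.47761^10) = 0.5224/0.9994 = 0.5227
P_K = P₀×ρ^K = 0.52271 × 0.47761^9 = 0.52271 × 0.0012932 = 0.0006760
L = ρ[1 - (K+1)ρ^K + Kρ^(K+1)] / [(1-ρ)(1-ρ^(K+1))]
L = 0.47761 × (1 - 10×0.001293 + 9×0.0006176) / ((1 - 0.47761) × (1 - 0.0006176)) = 0.9081 requests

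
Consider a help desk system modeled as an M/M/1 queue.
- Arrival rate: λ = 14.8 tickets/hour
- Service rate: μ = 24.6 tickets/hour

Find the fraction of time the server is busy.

Server utilization: ρ = λ/μ
ρ = 14.8/24.6 = 0.6016
The server is busy 60.16% of the time.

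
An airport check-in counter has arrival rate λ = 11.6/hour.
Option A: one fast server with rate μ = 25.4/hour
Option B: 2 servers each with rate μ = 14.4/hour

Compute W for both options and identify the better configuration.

Option A: single server μ = 25.4 (M/M/1)
  ρ_A = 11.6/25.4 = 0.4567
  W_A = 1/(μ-λ) = 1/(25.4-11.6) = 1/13.80 = 0.07246

Option B: 2 servers μ = 14.4 (M/M/2)
  ρ_B = λ/(cμ) = 11.6/(2×14.4) = 0.4028
  Offered load a = λ/μ = cρ = 11.6/14.4 = 0.8056
  P₀ = [ Σₙ₌₀^1 aⁿ/n! + a^2/(2!(1-ρ)) ]⁻¹
  Σ = a^0/0! + a^1/1! = 1.0000 + 0.8056 = 1.8056
  a^2/(2!(1-ρ)) = 0.6489/(2 × 0.5972) = 0.5433
  P₀ = 1/(1.8056 + 0.5433) = 0.4257
  Lq = P₀·a^2·ρ / (2!(1-ρ)²) = 0.4257 × 0.6489 × 0.4028 / (2 × 0.3567) = 0.1560
  Wq_B = Lq/λ = 0.1560/11.6 = 0.01345
  W_B = Wq_B + 1/μ = 0.01345 + 0.06944 = 0.08289

Since W_A = 0.07246 < W_B = 0.08289, Option A (single fast server) has the shorter time in system.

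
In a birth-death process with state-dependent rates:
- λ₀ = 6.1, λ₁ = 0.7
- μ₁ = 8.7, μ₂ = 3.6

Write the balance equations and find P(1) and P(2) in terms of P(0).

Balance equations:
State 0: λ₀P₀ = μ₁P₁ → P₁ = (λ₀/μ₁)P₀ = (6.1/8.7)P₀ = 0.7011P₀
State 1: P₂ = (λ₀λ₁)/(μ₁μ₂)P₀ = (6.1×0.7)/(8.7×3.6)P₀ = 0.1363P₀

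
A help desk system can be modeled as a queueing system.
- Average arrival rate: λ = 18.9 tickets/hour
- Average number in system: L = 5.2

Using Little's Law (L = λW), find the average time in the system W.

Little's Law: L = λW, so W = L/λ
W = 5.2/18.9 = 0.2751 hours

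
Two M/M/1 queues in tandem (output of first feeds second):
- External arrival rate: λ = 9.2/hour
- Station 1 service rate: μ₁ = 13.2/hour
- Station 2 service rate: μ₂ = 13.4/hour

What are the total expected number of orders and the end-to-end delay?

By Jackson's theorem, each station behaves as independent M/M/1.
Station 1: ρ₁ = 9.2/13.2 = 0.6970, L₁ = ρ₁/(1-ρ₁) = λ/(μ₁-λ) = 9.2/4.00 = 2.3000
Station 2: ρ₂ = 9.2/13.4 = 0.6866, L₂ = ρ₂/(1-ρ₂) = λ/(μ₂-λ) = 9.2/4.20 = 2.1905
Total: L = L₁ + L₂ = 2.3000 + 2.1905 = 4.4905
W = L/λ = 4.4905/9.2 = 0.4881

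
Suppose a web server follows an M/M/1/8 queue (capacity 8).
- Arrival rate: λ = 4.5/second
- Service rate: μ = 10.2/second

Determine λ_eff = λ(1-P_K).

ρ = λ/μ = 4.5/10.2 = 0.441176
P₀ = (1-ρ)/(1-ρ^(K+1)) = (1-0.441176)/(1-0.441176^9) = 0.55882/0.99937 = 0.5592
P_K = P₀×ρ^K = 0.5592 × 0.441176^8 = 0.5592 × 0.001435 = 0.0008025
λ_eff = λ(1-P_K) = 4.5 × (1 - 0.0008025) = 4.5 × 0.9992 = 4.4964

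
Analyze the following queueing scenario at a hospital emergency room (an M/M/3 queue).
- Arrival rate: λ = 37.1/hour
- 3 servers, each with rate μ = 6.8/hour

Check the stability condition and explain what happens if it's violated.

Stability requires ρ = λ/(cμ) < 1
ρ = 37.1/(3 × 6.8) = 37.1/20.40 = 1.8186
Since 1.8186 ≥ 1, the system is UNSTABLE.
Need c > λ/μ = 37.1/6.8 = 5.46.
Minimum servers needed: c = 6.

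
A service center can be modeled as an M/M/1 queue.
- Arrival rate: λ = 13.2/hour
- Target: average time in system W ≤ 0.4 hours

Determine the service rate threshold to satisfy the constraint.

For M/M/1: W = 1/(μ-λ)
Need W ≤ 0.4, so 1/(μ-λ) ≤ 0.4
μ - λ ≥ 1/0.4 = 2.5000
μ ≥ 13.2 + 2.5000 = 15.7000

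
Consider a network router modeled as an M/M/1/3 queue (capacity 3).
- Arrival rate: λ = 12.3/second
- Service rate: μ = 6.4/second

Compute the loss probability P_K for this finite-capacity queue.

ρ = λ/μ = 12.3/6.4 = 1.92188
P₀ = (1-ρ)/(1-ρ^(K+1)) = (1-1.92188)/(1-1.92188^4) = -0.9219/-12.6428 = 0.07292
P_K = P₀×ρ^K = 0.07292 × 1.92188^3 = 0.07292 × 7.0987 = 0.5176
Blocking probability = 51.76%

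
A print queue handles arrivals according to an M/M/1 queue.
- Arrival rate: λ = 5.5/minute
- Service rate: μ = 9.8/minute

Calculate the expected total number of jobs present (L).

ρ = λ/μ = 5.5/9.8 = 0.5612
For M/M/1: L = λ/(μ-λ)
L = 5.5/(9.8-5.5) = 5.5/4.30
L = 1.2791 jobs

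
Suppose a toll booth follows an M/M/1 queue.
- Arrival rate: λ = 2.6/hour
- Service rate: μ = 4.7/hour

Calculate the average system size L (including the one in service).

ρ = λ/μ = 2.6/4.7 = 0.5532
For M/M/1: L = λ/(μ-λ)
L = 2.6/(4.7-2.6) = 2.6/2.10
L = 1.2381 vehicles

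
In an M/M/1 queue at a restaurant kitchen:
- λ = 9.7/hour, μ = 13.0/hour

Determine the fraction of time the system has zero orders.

ρ = λ/μ = 9.7/13.0 = 0.7462
P(0) = 1 - ρ = 1 - 0.7462 = 0.2538
The server is idle 25.38% of the time.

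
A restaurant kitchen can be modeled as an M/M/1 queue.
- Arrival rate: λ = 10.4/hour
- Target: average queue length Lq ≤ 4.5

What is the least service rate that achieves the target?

For M/M/1: Lq = λ²/(μ(μ-λ))
Need Lq ≤ 4.5, i.e. μ(μ-λ) ≥ λ²/4.5
μ² - 10.4μ - 108.16/4.5 ≥ 0  →  μ² - 10.4μ - 24.03556 ≥ 0
Quadratic formula (positive root): μ = [λ + √(λ² + 4×24.03556)]/2
Discriminant: 108.16 + 4×24.03556 = 204.3022, √204.3022 = 14.2934
μ ≥ (10.4 + 14.2934)/2 = 12.3467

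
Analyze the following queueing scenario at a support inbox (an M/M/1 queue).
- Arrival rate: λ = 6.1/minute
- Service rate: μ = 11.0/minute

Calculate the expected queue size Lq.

ρ = λ/μ = 6.1/11.0 = 0.5545
For M/M/1: Lq = λ²/(μ(μ-λ))
Lq = 37.21/(11.0 × 4.90)
Lq = 0.6904 emails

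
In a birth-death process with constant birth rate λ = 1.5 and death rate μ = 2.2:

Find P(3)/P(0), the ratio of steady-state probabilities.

For constant rates: P(n)/P(0) = (λ/μ)^n
P(3)/P(0) = (1.5/2.2)^3 = 0.68182^3 = 0.3170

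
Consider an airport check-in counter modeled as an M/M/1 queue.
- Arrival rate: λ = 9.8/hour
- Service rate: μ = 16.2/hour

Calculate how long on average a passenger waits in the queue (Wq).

First, compute utilization: ρ = λ/μ = 9.8/16.2 = 0.6049
For M/M/1: Wq = λ/(μ(μ-λ))
Wq = 9.8/(16.2 × (16.2-9.8))
Wq = 9.8/(16.2 × 6.40)
Wq = 0.09452 hours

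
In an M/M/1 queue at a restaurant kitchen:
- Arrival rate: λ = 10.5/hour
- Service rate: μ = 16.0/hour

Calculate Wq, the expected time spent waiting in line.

First, compute utilization: ρ = λ/μ = 10.5/16.0 = 0.6562
For M/M/1: Wq = λ/(μ(μ-λ))
Wq = 10.5/(16.0 × (16.0-10.5))
Wq = 10.5/(16.0 × 5.50)
Wq = 0.1193 hours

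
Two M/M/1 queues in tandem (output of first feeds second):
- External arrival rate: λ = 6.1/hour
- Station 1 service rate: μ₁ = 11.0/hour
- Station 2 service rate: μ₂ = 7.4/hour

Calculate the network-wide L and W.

By Jackson's theorem, each station behaves as independent M/M/1.
Station 1: ρ₁ = 6.1/11.0 = 0.5545, L₁ = ρ₁/(1-ρ₁) = λ/(μ₁-λ) = 6.1/4.90 = 1.2449
Station 2: ρ₂ = 6.1/7.4 = 0.8243, L₂ = ρ₂/(1-ρ₂) = λ/(μ₂-λ) = 6.1/1.30 = 4.6923
Total: L = L₁ + L₂ = 1.2449 + 4.6923 = 5.9372
W = L/λ = 5.9372/6.1 = 0.9733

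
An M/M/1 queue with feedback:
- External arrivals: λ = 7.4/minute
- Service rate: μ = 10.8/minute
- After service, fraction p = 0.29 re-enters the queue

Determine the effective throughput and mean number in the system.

Effective arrival rate: λ_eff = λ/(1-p) = 7.4/(1-0.29) = 7.4/0.71 = 10.4225352
ρ = λ_eff/μ = 10.4225352/10.8 = 0.96504956
L = ρ/(1-ρ) = 0.96504956/(1-0.96504956) = 27.6119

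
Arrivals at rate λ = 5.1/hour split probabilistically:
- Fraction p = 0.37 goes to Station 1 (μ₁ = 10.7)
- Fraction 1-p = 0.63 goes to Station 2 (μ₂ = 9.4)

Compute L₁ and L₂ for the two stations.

Effective rates: λ₁ = 5.1×0.37 = 1.887, λ₂ = 5.1×0.63 = 3.213
Station 1: ρ₁ = 1.887/10.7 = 0.17636, L₁ = ρ₁/(1-ρ₁) = 0.17636/(1-0.17636) = 0.2141
Station 2: ρ₂ = 3.213/9.4 = 0.3418, L₂ = ρ₂/(1-ρ₂) = 0.3418/(1-0.3418) = 0.5193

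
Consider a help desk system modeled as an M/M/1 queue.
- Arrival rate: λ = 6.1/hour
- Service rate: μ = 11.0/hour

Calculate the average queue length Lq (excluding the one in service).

ρ = λ/μ = 6.1/11.0 = 0.5545
For M/M/1: Lq = λ²/(μ(μ-λ))
Lq = 37.21/(11.0 × 4.90)
Lq = 0.6904 tickets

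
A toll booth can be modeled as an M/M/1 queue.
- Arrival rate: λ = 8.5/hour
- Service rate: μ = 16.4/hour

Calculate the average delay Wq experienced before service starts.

First, compute utilization: ρ = λ/μ = 8.5/16.4 = 0.5183
For M/M/1: Wq = λ/(μ(μ-λ))
Wq = 8.5/(16.4 × (16.4-8.5))
Wq = 8.5/(16.4 × 7.90)
Wq = 0.06561 hours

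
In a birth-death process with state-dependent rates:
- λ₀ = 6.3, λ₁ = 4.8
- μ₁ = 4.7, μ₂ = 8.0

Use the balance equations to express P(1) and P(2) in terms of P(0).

Balance equations:
State 0: λ₀P₀ = μ₁P₁ → P₁ = (λ₀/μ₁)P₀ = (6.3/4.7)P₀ = 1.3404P₀
State 1: P₂ = (λ₀λ₁)/(μ₁μ₂)P₀ = (6.3×4.8)/(4.7×8.0)P₀ = 0.8043P₀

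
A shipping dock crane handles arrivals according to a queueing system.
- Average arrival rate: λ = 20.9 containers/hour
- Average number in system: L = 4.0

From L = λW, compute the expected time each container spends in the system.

Little's Law: L = λW, so W = L/λ
W = 4.0/20.9 = 0.1914 hours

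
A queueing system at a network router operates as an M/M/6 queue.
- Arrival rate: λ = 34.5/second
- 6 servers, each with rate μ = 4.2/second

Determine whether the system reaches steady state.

Stability requires ρ = λ/(cμ) < 1
ρ = 34.5/(6 × 4.2) = 34.5/25.20 = 1.3690
Since 1.3690 ≥ 1, the system is UNSTABLE.
Need c > λ/μ = 34.5/4.2 = 8.21.
Minimum servers needed: c = 9.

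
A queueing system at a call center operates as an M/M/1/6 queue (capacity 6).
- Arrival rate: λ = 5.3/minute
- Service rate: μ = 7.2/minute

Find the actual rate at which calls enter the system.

ρ = λ/μ = 5.3/7.2 = 0.7361
P₀ = (1-ρ)/(1-ρ^(K+1)) = (1-0.7361)/(1-0.7361^7) = 0.2639/0.8829 = 0.2989
P_K = P₀×ρ^K = 0.2989 × 0.7361^6 = 0.2989 × 0.1591 = 0.04755
λ_eff = λ(1-P_K) = 5.3 × (1 - 0.04755) = 5.3 × 0.95245 = 5.0480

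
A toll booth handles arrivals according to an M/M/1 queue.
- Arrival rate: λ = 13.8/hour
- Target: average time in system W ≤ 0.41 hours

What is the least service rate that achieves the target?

For M/M/1: W = 1/(μ-λ)
Need W ≤ 0.41, so 1/(μ-λ) ≤ 0.41
μ - λ ≥ 1/0.41 = 2.4390
μ ≥ 13.8 + 2.4390 = 16.2390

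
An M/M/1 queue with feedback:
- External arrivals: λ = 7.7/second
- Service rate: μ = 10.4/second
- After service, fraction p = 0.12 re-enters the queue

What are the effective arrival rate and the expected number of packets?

Effective arrival rate: λ_eff = λ/(1-p) = 7.7/(1-0.12) = 7.7/0.88 = 8.7500
ρ = λ_eff/μ = 8.7500/10.4 = 0.841346
L = ρ/(1-ρ) = 0.841346/(1-0.841346) = 5.3030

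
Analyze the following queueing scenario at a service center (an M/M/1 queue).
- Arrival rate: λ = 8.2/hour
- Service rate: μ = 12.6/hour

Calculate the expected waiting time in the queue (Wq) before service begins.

First, compute utilization: ρ = λ/μ = 8.2/12.6 = 0.6508
For M/M/1: Wq = λ/(μ(μ-λ))
Wq = 8.2/(12.6 × (12.6-8.2))
Wq = 8.2/(12.6 × 4.40)
Wq = 0.1479 hours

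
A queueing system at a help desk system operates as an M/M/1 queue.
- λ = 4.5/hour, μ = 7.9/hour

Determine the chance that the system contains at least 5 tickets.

ρ = λ/μ = 4.5/7.9 = 0.56962
P(N ≥ n) = ρⁿ
P(N ≥ 5) = 0.56962^5
P(N ≥ 5) = 0.05997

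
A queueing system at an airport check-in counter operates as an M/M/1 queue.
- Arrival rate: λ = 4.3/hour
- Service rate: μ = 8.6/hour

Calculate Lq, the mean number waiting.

ρ = λ/μ = 4.3/8.6 = 0.5000
For M/M/1: Lq = λ²/(μ(μ-λ))
Lq = 18.49/(8.6 × 4.30)
Lq = 0.5000 passengers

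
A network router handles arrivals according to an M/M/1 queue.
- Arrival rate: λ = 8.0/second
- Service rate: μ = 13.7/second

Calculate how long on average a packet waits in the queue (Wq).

First, compute utilization: ρ = λ/μ = 8.0/13.7 = 0.5839
For M/M/1: Wq = λ/(μ(μ-λ))
Wq = 8.0/(13.7 × (13.7-8.0))
Wq = 8.0/(13.7 × 5.70)
Wq = 0.1024 seconds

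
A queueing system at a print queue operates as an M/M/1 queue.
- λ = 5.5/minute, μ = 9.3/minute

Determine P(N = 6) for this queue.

ρ = λ/μ = 5.5/9.3 = 0.5914
P(n) = (1-ρ)ρⁿ
P(6) = (1-0.5914) × 0.5914^6
P(6) = 0.4086 × 0.04278
P(6) = 0.01748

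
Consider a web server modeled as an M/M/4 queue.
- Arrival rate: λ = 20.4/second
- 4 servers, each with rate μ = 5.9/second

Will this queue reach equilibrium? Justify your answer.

Stability requires ρ = λ/(cμ) < 1
ρ = 20.4/(4 × 5.9) = 20.4/23.60 = 0.8644
Since 0.8644 < 1, the system is STABLE.
The servers are busy 86.44% of the time.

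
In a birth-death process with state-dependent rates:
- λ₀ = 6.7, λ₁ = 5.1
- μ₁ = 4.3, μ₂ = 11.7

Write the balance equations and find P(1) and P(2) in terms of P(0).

Balance equations:
State 0: λ₀P₀ = μ₁P₁ → P₁ = (λ₀/μ₁)P₀ = (6.7/4.3)P₀ = 1.5581P₀
State 1: P₂ = (λ₀λ₁)/(μ₁μ₂)P₀ = (6.7×5.1)/(4.3×11.7)P₀ = 0.6792P₀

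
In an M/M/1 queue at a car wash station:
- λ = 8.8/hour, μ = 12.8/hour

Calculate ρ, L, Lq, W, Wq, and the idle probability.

Step 1: ρ = λ/μ = 8.8/12.8 = 0.6875
Step 2: L = λ/(μ-λ) = 8.8/4.00 = 2.2000
Step 3: Lq = λ²/(μ(μ-λ)) = 77.44/(12.8×4.00) = 1.5125
Step 4: W = 1/(μ-λ) = 1/4.00 = 0.2500
Step 5: Wq = λ/(μ(μ-λ)) = 8.8/(12.8×4.00) = 0.1719
Step 6: P(0) = 1-ρ = 0.3125
Verify: L = λW = 8.8×0.2500 = 2.2000 ✔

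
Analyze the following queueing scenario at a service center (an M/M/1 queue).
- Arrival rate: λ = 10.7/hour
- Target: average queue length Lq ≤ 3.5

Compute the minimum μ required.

For M/M/1: Lq = λ²/(μ(μ-λ))
Need Lq ≤ 3.5, i.e. μ(μ-λ) ≥ λ²/3.5
μ² - 10.7μ - 114.49/3.5 ≥ 0  →  μ² - 10.7μ - 32.71143 ≥ 0
Quadratic formula (positive root): μ = [λ + √(λ² + 4×32.71143)]/2
Discriminant: 114.49 + 4×32.71143 = 245.3357, √245.3357 = 15.6632
μ ≥ (10.7 + 15.6632)/2 = 13.1816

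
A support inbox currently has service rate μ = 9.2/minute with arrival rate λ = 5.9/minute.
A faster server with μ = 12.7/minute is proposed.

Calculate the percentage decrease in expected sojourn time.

System 1: ρ₁ = 5.9/9.2 = 0.6413, W₁ = 1/(9.2-5.9) = 0.30303
System 2: ρ₂ = 5.9/12.7 = 0.4646, W₂ = 1/(12.7-5.9) = 0.14706
Improvement: (W₁-W₂)/W₁ = (0.30303-0.14706)/0.30303 = 51.47%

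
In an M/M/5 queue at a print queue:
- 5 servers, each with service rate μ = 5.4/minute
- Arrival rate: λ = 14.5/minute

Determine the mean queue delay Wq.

Traffic intensity: ρ = λ/(cμ) = 14.5/(5×5.4) = 0.5370
Since ρ = 0.5370 < 1, system is stable.
Offered load a = λ/μ = cρ = 14.5/5.4 = 2.6852
P₀ = [ Σₙ₌₀^4 aⁿ/n! + a^5/(5!(1-ρ)) ]⁻¹
Σ = a^0/0! + a^1/1! + a^2/2! + a^3/3! + a^4/4! = 1.0000 + 2.6852 + 3.6051 + 3.2268 + 2.1661 = 12.6832
a^5/(5!(1-ρ)) = 139.5954/(120 × 0.46296) = 2.5127
P₀ = 1/(12.6832 + 2.5127) = 0.06581
Lq = P₀·a^5·ρ / (5!(1-ρ)²) = 0.06581 × 139.5954 × 0.5370 / (120 × 0.2143) = 0.1918
Wq = Lq/λ = 0.1918/14.5 = 0.01323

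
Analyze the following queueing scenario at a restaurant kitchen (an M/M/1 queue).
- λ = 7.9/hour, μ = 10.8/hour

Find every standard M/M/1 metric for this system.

Step 1: ρ = λ/μ = 7.9/10.8 = 0.7315
Step 2: L = λ/(μ-λ) = 7.9/2.90 = 2.7241
Step 3: Lq = λ²/(μ(μ-λ)) = 62.41/(10.8×2.90) = 1.9927
Step 4: W = 1/(μ-λ) = 1/2.90 = 0.344828
Step 5: Wq = λ/(μ(μ-λ)) = 7.9/(10.8×2.90) = 0.2522
Step 6: P(0) = 1-ρ = 0.2685
Verify: L = λW = 7.9×0.344828 = 2.7241 ✔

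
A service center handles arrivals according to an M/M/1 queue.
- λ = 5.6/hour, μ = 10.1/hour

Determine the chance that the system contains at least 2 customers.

ρ = λ/μ = 5.6/10.1 = 0.55446
P(N ≥ n) = ρⁿ
P(N ≥ 2) = 0.55446^2
P(N ≥ 2) = 0.3074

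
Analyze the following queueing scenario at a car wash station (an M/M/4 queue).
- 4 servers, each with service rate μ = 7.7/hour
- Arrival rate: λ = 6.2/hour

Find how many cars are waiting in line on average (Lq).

Traffic intensity: ρ = λ/(cμ) = 6.2/(4×7.7) = 0.2013
Since ρ = 0.2013 < 1, system is stable.
Offered load a = λ/μ = cρ = 6.2/7.7 = 0.8052
P₀ = [ Σₙ₌₀^3 aⁿ/n! + a^4/(4!(1-ρ)) ]⁻¹
Σ = a^0/0! + a^1/1! + a^2/2! + a^3/3! = 1.0000 + 0.8052 + 0.3242 + 0.08701 = 2.2164
a^4/(4!(1-ρ)) = 0.4203/(24 × 0.7987) = 0.02193
P₀ = 1/(2.2164 + 0.02193) = 0.4468
Lq = P₀·a^4·ρ / (4!(1-ρ)²) = 0.4468 × 0.4203 × 0.2013 / (24 × 0.6379) = 0.002469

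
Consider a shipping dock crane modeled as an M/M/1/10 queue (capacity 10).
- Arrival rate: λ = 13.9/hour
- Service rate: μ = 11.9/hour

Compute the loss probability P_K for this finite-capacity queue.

ρ = λ/μ = 13.9/11.9 = 1.16807
P₀ = (1-ρ)/(1-ρ^(K+1)) = (1-1.16807)/(1-1.16807^11) = -0.16807/-4.5228 = 0.03716
P_K = P₀×ρ^K = 0.03716 × 1.16807^10 = 0.03716 × 4.7281 = 0.1757
Blocking probability = 17.57%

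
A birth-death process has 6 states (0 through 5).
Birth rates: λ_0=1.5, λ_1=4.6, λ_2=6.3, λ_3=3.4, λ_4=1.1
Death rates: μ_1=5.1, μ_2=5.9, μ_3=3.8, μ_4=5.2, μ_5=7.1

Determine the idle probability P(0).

Ratios P(n)/P(0) = (λ₀···λₙ₋₁)/(μ₁···μₙ):
P(1)/P(0) = (1.5)/(5.1) = 0.2941
P(2)/P(0) = (1.5×4.6)/(5.1×5.9) = 0.2293
P(3)/P(0) = (1.5×4.6×6.3)/(5.1×5.9×3.8) = 0.3802
P(4)/P(0) = (1.5×4.6×6.3×3.4)/(5.1×5.9×3.8×5.2) = 0.2486
P(5)/P(0) = (1.5×4.6×6.3×3.4×1.1)/(5.1×5.9×3.8×5.2×7.1) = 0.03851

Normalization: ∑ P(n) = 1
P(0) × (1.0000 + 0.2941 + 0.2293 + 0.3802 + 0.2486 + 0.03851) = 1
P(0) × 2.1907 = 1
P(0) = 1/2.1907 = 0.4565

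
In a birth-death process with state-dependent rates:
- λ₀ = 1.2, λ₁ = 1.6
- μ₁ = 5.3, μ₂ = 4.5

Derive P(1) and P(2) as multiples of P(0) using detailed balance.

Balance equations:
State 0: λ₀P₀ = μ₁P₁ → P₁ = (λ₀/μ₁)P₀ = (1.2/5.3)P₀ = 0.2264P₀
State 1: P₂ = (λ₀λ₁)/(μ₁μ₂)P₀ = (1.2×1.6)/(5.3×4.5)P₀ = 0.08050P₀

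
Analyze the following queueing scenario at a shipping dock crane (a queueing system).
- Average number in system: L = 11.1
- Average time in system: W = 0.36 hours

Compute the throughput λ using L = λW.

Little's Law: L = λW, so λ = L/W
λ = 11.1/0.36 = 30.8333 containers/hour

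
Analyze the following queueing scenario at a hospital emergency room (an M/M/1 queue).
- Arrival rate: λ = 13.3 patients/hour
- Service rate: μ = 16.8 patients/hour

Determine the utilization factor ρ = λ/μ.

Server utilization: ρ = λ/μ
ρ = 13.3/16.8 = 0.7917
The server is busy 79.17% of the time.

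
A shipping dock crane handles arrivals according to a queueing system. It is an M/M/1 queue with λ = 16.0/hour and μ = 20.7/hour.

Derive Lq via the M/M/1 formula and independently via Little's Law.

Method 1 (direct): Lq = λ²/(μ(μ-λ)) = 256.00/(20.7 × 4.70) = 2.6313

Method 2 (Little's Law):
W = 1/(μ-λ) = 1/4.70 = 0.212766
Wq = W - 1/μ = 0.212766 - 0.0483092 = 0.164457
Lq = λWq = 16.0 × 0.164457 = 2.6313 ✔ (matches Method 1)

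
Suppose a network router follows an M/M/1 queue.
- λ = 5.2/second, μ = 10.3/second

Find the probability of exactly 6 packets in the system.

ρ = λ/μ = 5.2/10.3 = 0.50485
P(n) = (1-ρ)ρⁿ
P(6) = (1-0.50485) × 0.50485^6
P(6) = 0.49515 × 0.016557
P(6) = 0.008198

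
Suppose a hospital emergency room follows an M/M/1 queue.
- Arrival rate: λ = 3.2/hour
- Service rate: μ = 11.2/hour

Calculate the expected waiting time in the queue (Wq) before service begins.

First, compute utilization: ρ = λ/μ = 3.2/11.2 = 0.2857
For M/M/1: Wq = λ/(μ(μ-λ))
Wq = 3.2/(11.2 × (11.2-3.2))
Wq = 3.2/(11.2 × 8.00)
Wq = 0.03571 hours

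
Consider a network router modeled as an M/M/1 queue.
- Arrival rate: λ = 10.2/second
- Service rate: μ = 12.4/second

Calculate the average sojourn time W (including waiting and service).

First, compute utilization: ρ = λ/μ = 10.2/12.4 = 0.8226
For M/M/1: W = 1/(μ-λ)
W = 1/(12.4-10.2) = 1/2.20
W = 0.4545 seconds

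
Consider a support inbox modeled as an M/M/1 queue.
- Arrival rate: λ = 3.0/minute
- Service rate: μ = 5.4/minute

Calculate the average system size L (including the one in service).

ρ = λ/μ = 3.0/5.4 = 0.5556
For M/M/1: L = λ/(μ-λ)
L = 3.0/(5.4-3.0) = 3.0/2.40
L = 1.2500 emails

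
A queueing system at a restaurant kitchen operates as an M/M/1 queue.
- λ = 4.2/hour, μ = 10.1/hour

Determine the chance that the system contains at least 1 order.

ρ = λ/μ = 4.2/10.1 = 0.4158
P(N ≥ n) = ρⁿ
P(N ≥ 1) = 0.4158^1
P(N ≥ 1) = 0.4158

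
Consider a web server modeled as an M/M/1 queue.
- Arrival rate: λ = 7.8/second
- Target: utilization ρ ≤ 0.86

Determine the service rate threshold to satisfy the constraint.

ρ = λ/μ, so μ = λ/ρ
μ ≥ 7.8/0.86 = 9.0698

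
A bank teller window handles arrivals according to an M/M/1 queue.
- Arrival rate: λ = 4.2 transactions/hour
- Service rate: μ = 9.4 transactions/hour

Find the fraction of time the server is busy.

Server utilization: ρ = λ/μ
ρ = 4.2/9.4 = 0.4468
The server is busy 44.68% of the time.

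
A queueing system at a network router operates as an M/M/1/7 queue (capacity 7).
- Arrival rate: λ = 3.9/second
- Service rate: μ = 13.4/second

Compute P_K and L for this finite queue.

ρ = λ/μ = 3.9/13.4 = 0.29104
P₀ = (1-ρ)/(1-ρ^(K+1)) = (1-0.29104)/(1-0.29104^8) = 0.70896/0.99995 = 0.7090
P_K = P₀×ρ^K = 0.7090 × 0.29104^7 = 0.7090 × 0.0001769 = 0.0001254
Blocking probability P_7 = 0.0001254 (0.01254%)
L = ρ[1 - (K+1)ρ^K + Kρ^(K+1)] / [(1-ρ)(1-ρ^(K+1))]
L = 0.29104 × (1 - 8×0.0001769 + 7×0.00005148) / ((1 - 0.29104) × (1 - 0.00005148)) = 0.4101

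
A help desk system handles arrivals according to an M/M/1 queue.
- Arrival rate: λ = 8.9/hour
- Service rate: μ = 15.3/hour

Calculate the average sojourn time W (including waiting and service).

First, compute utilization: ρ = λ/μ = 8.9/15.3 = 0.5817
For M/M/1: W = 1/(μ-λ)
W = 1/(15.3-8.9) = 1/6.40
W = 0.1562 hours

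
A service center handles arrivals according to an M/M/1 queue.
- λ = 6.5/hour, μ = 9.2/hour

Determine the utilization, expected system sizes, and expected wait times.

Step 1: ρ = λ/μ = 6.5/9.2 = 0.7065
Step 2: L = λ/(μ-λ) = 6.5/2.70 = 2.4074
Step 3: Lq = λ²/(μ(μ-λ)) = 42.25/(9.2×2.70) = 1.7009
Step 4: W = 1/(μ-λ) = 1/2.70 = 0.37037
Step 5: Wq = λ/(μ(μ-λ)) = 6.5/(9.2×2.70) = 0.2617
Step 6: P(0) = 1-ρ = 0.2935
Verify: L = λW = 6.5×0.37037 = 2.4074 ✔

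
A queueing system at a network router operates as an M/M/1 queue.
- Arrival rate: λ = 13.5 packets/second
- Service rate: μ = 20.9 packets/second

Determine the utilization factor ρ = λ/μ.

Server utilization: ρ = λ/μ
ρ = 13.5/20.9 = 0.6459
The server is busy 64.59% of the time.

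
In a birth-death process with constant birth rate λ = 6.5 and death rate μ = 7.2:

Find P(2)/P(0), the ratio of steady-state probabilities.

For constant rates: P(n)/P(0) = (λ/μ)^n
P(2)/P(0) = (6.5/7.2)^2 = 0.9028^2 = 0.8150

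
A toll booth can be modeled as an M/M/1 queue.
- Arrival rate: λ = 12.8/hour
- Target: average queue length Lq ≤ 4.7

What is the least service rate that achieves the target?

For M/M/1: Lq = λ²/(μ(μ-λ))
Need Lq ≤ 4.7, i.e. μ(μ-λ) ≥ λ²/4.7
μ² - 12.8μ - 163.84/4.7 ≥ 0  →  μ² - 12.8μ - 34.85957 ≥ 0
Quadratic formula (positive root): μ = [λ + √(λ² + 4×34.85957)]/2
Discriminant: 163.84 + 4×34.85957 = 303.2783, √303.2783 = 17.41489
μ ≥ (12.8 + 17.41489)/2 = 15.1074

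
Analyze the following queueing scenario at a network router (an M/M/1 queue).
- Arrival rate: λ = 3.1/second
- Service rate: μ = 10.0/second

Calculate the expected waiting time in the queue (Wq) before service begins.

First, compute utilization: ρ = λ/μ = 3.1/10.0 = 0.3100
For M/M/1: Wq = λ/(μ(μ-λ))
Wq = 3.1/(10.0 × (10.0-3.1))
Wq = 3.1/(10.0 × 6.90)
Wq = 0.04493 seconds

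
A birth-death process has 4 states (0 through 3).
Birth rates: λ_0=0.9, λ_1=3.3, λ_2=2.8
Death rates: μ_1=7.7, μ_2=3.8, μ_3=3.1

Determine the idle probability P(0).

Ratios P(n)/P(0) = (λ₀···λₙ₋₁)/(μ₁···μₙ):
P(1)/P(0) = (0.9)/(7.7) = 0.1169
P(2)/P(0) = (0.9×3.3)/(7.7×3.8) = 0.1015
P(3)/P(0) = (0.9×3.3×2.8)/(7.7×3.8×3.1) = 0.09168

Normalization: ∑ P(n) = 1
P(0) × (1.0000 + 0.1169 + 0.1015 + 0.09168) = 1
P(0) × 1.3101 = 1
P(0) = 1/1.3101 = 0.7633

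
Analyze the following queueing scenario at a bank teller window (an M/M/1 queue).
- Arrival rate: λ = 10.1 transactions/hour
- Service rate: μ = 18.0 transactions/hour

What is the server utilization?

Server utilization: ρ = λ/μ
ρ = 10.1/18.0 = 0.5611
The server is busy 56.11% of the time.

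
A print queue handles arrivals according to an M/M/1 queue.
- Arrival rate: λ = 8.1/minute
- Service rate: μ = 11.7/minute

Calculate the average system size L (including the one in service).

ρ = λ/μ = 8.1/11.7 = 0.6923
For M/M/1: L = λ/(μ-λ)
L = 8.1/(11.7-8.1) = 8.1/3.60
L = 2.2500 jobs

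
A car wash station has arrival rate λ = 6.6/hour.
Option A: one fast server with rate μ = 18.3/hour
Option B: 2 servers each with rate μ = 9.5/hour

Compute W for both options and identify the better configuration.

Option A: single server μ = 18.3 (M/M/1)
  ρ_A = 6.6/18.3 = 0.3607
  W_A = 1/(μ-λ) = 1/(18.3-6.6) = 1/11.70 = 0.08547

Option B: 2 servers μ = 9.5 (M/M/2)
  ρ_B = λ/(cμ) = 6.6/(2×9.5) = 0.3474
  Offered load a = λ/μ = cρ = 6.6/9.5 = 0.6947
  P₀ = [ Σₙ₌₀^1 aⁿ/n! + a^2/(2!(1-ρ)) ]⁻¹
  Σ = a^0/0! + a^1/1! = 1.0000 + 0.6947 = 1.6947
  a^2/(2!(1-ρ)) = 0.4827/(2 × 0.6526) = 0.3698
  P₀ = 1/(1.6947 + 0.3698) = 0.4844
  Lq = P₀·a^2·ρ / (2!(1-ρ)²) = 0.48438 × 0.48266 × 0.34737 / (2 × 0.42593) = 0.09533
  Wq_B = Lq/λ = 0.09533/6.6 = 0.01444
  W_B = Wq_B + 1/μ = 0.01444 + 0.1053 = 0.1197

Since W_A = 0.08547 < W_B = 0.1197, Option A (single fast server) has the shorter time in system.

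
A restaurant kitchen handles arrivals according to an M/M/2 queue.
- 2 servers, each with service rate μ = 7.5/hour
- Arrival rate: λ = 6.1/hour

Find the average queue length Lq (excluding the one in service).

Traffic intensity: ρ = λ/(cμ) = 6.1/(2×7.5) = 0.4067
Since ρ = 0.4067 < 1, system is stable.
Offered load a = λ/μ = cρ = 6.1/7.5 = 0.8133
P₀ = [ Σₙ₌₀^1 aⁿ/n! + a^2/(2!(1-ρ)) ]⁻¹
Σ = a^0/0! + a^1/1! = 1.0000 + 0.8133 = 1.8133
a^2/(2!(1-ρ)) = 0.6615/(2 × 0.5933) = 0.5575
P₀ = 1/(1.8133 + 0.5575) = 0.4218
Lq = P₀·a^2·ρ / (2!(1-ρ)²) = 0.4218 × 0.6615 × 0.4067 / (2 × 0.3520) = 0.1612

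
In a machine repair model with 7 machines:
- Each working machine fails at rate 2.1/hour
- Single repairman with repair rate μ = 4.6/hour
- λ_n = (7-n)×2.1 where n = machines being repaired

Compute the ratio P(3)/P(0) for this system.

P(3)/P(0) = ∏_{i=0}^{3-1} λ_i/μ_{i+1}
= (7-0)×2.1/4.6 × (7-1)×2.1/4.6 × (7-2)×2.1/4.6
= 19.9804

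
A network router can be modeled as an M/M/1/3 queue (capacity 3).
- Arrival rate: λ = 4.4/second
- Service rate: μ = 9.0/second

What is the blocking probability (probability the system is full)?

ρ = λ/μ = 4.4/9.0 = 0.48889
P₀ = (1-ρ)/(1-ρ^(K+1)) = (1-0.48889)/(1-0.48889^4) = 0.5111/0.9429 = 0.5421
P_K = P₀×ρ^K = 0.54208 × 0.48889^3 = 0.54208 × 0.11685 = 0.06334
Blocking probability = 6.33%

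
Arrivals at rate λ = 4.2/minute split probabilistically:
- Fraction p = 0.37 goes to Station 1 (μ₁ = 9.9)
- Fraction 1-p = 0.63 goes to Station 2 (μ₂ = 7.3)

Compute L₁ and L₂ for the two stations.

Effective rates: λ₁ = 4.2×0.37 = 1.554, λ₂ = 4.2×0.63 = 2.646
Station 1: ρ₁ = 1.554/9.9 = 0.1570, L₁ = ρ₁/(1-ρ₁) = 0.1570/(1-0.1570) = 0.1862
Station 2: ρ₂ = 2.646/7.3 = 0.362466, L₂ = ρ₂/(1-ρ₂) = 0.362466/(1-0.362466) = 0.5685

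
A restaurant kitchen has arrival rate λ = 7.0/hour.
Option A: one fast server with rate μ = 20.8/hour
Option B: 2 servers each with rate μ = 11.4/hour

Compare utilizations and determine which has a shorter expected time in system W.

Option A: single server μ = 20.8 (M/M/1)
  ρ_A = 7.0/20.8 = 0.3365
  W_A = 1/(μ-λ) = 1/(20.8-7.0) = 1/13.80 = 0.07246

Option B: 2 servers μ = 11.4 (M/M/2)
  ρ_B = λ/(cμ) = 7.0/(2×11.4) = 0.3070
  Offered load a = λ/μ = cρ = 7.0/11.4 = 0.6140
  P₀ = [ Σₙ₌₀^1 aⁿ/n! + a^2/(2!(1-ρ)) ]⁻¹
  Σ = a^0/0! + a^1/1! = 1.0000 + 0.6140 = 1.6140
  a^2/(2!(1-ρ)) = 0.3770/(2 × 0.6930) = 0.2720
  P₀ = 1/(1.6140 + 0.2720) = 0.5302
  Lq = P₀·a^2·ρ / (2!(1-ρ)²) = 0.5302 × 0.3770 × 0.3070 / (2 × 0.4802) = 0.06390
  Wq_B = Lq/λ = 0.06390/7.0 = 0.009129
  W_B = Wq_B + 1/μ = 0.009129 + 0.08772 = 0.09685

Since W_A = 0.07246 < W_B = 0.09685, Option A (single fast server) has the shorter time in system.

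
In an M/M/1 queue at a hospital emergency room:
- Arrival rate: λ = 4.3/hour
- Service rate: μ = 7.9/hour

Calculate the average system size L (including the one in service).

ρ = λ/μ = 4.3/7.9 = 0.5443
For M/M/1: L = λ/(μ-λ)
L = 4.3/(7.9-4.3) = 4.3/3.60
L = 1.1944 patients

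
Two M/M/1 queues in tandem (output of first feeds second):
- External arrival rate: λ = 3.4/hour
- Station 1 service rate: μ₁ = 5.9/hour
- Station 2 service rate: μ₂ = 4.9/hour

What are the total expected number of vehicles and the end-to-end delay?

By Jackson's theorem, each station behaves as independent M/M/1.
Station 1: ρ₁ = 3.4/5.9 = 0.5763, L₁ = ρ₁/(1-ρ₁) = λ/(μ₁-λ) = 3.4/2.50 = 1.3600
Station 2: ρ₂ = 3.4/4.9 = 0.6939, L₂ = ρ₂/(1-ρ₂) = λ/(μ₂-λ) = 3.4/1.50 = 2.2667
Total: L = L₁ + L₂ = 1.3600 + 2.2667 = 3.6267
W = L/λ = 3.6267/3.4 = 1.0667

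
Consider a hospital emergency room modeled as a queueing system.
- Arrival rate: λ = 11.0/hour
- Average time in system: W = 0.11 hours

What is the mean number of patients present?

Little's Law: L = λW
L = 11.0 × 0.11 = 1.2100 patients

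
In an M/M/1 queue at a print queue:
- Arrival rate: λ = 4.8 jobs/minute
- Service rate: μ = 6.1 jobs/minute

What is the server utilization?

Server utilization: ρ = λ/μ
ρ = 4.8/6.1 = 0.7869
The server is busy 78.69% of the time.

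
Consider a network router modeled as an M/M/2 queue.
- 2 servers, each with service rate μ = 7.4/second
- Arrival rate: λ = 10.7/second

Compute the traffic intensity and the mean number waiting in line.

Traffic intensity: ρ = λ/(cμ) = 10.7/(2×7.4) = 0.7230
Since ρ = 0.7230 < 1, system is stable.
Offered load a = λ/μ = cρ = 10.7/7.4 = 1.4459
P₀ = [ Σₙ₌₀^1 aⁿ/n! + a^2/(2!(1-ρ)) ]⁻¹
Σ = a^0/0! + a^1/1! = 1.0000 + 1.4459 = 2.4459
a^2/(2!(1-ρ)) = 2.0908/(2 × 0.27703) = 3.7736
P₀ = 1/(2.4459 + 3.7736) = 0.1608
Lq = P₀·a^2·ρ / (2!(1-ρ)²) = 0.16078 × 2.0908 × 0.72297 / (2 × 0.076744) = 1.5834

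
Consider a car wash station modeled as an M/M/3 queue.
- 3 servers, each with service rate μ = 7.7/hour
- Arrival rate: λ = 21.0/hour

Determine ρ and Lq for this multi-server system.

Traffic intensity: ρ = λ/(cμ) = 21.0/(3×7.7) = 0.9091
Since ρ = 0.9091 < 1, system is stable.
Offered load a = λ/μ = cρ = 21.0/7.7 = 2.7273
P₀ = [ Σₙ₌₀^2 aⁿ/n! + a^3/(3!(1-ρ)) ]⁻¹
Σ = a^0/0! + a^1/1! + a^2/2! = 1.0000 + 2.7273 + 3.7190 = 7.4463
a^3/(3!(1-ρ)) = 20.2855/(6 × 0.090909) = 37.1901
P₀ = 1/(7.4463 + 37.1901) = 0.02240
Lq = P₀·a^3·ρ / (3!(1-ρ)²) = 0.0224033 × 20.2855 × 0.909091 / (6 × 0.00826446) = 8.3318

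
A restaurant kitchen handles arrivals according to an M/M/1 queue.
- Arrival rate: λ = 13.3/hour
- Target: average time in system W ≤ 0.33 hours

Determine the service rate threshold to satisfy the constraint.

For M/M/1: W = 1/(μ-λ)
Need W ≤ 0.33, so 1/(μ-λ) ≤ 0.33
μ - λ ≥ 1/0.33 = 3.0303
μ ≥ 13.3 + 3.0303 = 16.3303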